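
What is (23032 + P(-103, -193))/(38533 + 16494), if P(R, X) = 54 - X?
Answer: 23279/55027 ≈ 0.42305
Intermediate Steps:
(23032 + P(-103, -193))/(38533 + 16494) = (23032 + (54 - 1*(-193)))/(38533 + 16494) = (23032 + (54 + 193))/55027 = (23032 + 247)*(1/55027) = 23279*(1/55027) = 23279/55027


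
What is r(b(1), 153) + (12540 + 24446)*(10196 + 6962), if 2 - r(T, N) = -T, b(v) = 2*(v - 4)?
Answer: 634605784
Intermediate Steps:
b(v) = -8 + 2*v (b(v) = 2*(-4 + v) = -8 + 2*v)
r(T, N) = 2 + T (r(T, N) = 2 - (-1)*T = 2 + T)
r(b(1), 153) + (12540 + 24446)*(10196 + 6962) = (2 + (-8 + 2*1)) + (12540 + 24446)*(10196 + 6962) = (2 + (-8 + 2)) + 36986*17158 = (2 - 6) + 634605788 = -4 + 634605788 = 634605784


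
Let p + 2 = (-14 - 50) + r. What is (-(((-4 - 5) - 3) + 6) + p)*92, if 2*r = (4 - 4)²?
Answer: -5520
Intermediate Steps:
r = 0 (r = (4 - 4)²/2 = (½)*0² = (½)*0 = 0)
p = -66 (p = -2 + ((-14 - 50) + 0) = -2 + (-64 + 0) = -2 - 64 = -66)
(-(((-4 - 5) - 3) + 6) + p)*92 = (-(((-4 - 5) - 3) + 6) - 66)*92 = (-((-9 - 3) + 6) - 66)*92 = (-(-12 + 6) - 66)*92 = (-1*(-6) - 66)*92 = (6 - 66)*92 = -60*92 = -5520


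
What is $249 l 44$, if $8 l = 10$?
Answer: $13695$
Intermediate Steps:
$l = \frac{5}{4}$ ($l = \frac{1}{8} \cdot 10 = \frac{5}{4} \approx 1.25$)
$249 l 44 = 249 \cdot \frac{5}{4} \cdot 44 = 249 \cdot 55 = 13695$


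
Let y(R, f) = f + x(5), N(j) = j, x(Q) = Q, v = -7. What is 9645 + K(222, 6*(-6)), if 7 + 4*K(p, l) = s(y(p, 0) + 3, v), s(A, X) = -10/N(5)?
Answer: 38571/4 ≈ 9642.8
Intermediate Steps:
y(R, f) = 5 + f (y(R, f) = f + 5 = 5 + f)
s(A, X) = -2 (s(A, X) = -10/5 = -10*⅕ = -2)
K(p, l) = -9/4 (K(p, l) = -7/4 + (¼)*(-2) = -7/4 - ½ = -9/4)
9645 + K(222, 6*(-6)) = 9645 - 9/4 = 38571/4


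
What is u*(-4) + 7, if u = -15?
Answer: 67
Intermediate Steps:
u*(-4) + 7 = -15*(-4) + 7 = 60 + 7 = 67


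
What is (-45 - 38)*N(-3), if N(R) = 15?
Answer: -1245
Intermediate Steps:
(-45 - 38)*N(-3) = (-45 - 38)*15 = -83*15 = -1245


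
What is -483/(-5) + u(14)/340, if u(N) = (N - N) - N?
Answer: 3283/34 ≈ 96.559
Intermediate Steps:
u(N) = -N (u(N) = 0 - N = -N)
-483/(-5) + u(14)/340 = -483/(-5) - 1*14/340 = -483*(-1/5) - 14*1/340 = 483/5 - 7/170 = 3283/34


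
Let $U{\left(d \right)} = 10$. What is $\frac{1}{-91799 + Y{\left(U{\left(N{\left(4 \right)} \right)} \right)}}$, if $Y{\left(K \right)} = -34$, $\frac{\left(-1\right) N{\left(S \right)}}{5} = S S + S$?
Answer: $- \frac{1}{91833} \approx -1.0889 \cdot 10^{-5}$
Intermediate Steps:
$N{\left(S \right)} = - 5 S - 5 S^{2}$ ($N{\left(S \right)} = - 5 \left(S S + S\right) = - 5 \left(S^{2} + S\right) = - 5 \left(S + S^{2}\right) = - 5 S - 5 S^{2}$)
$\frac{1}{-91799 + Y{\left(U{\left(N{\left(4 \right)} \right)} \right)}} = \frac{1}{-91799 - 34} = \frac{1}{-91833} = - \frac{1}{91833}$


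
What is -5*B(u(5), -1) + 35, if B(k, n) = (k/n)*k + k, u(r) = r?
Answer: 135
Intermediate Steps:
B(k, n) = k + k²/n (B(k, n) = k²/n + k = k + k²/n)
-5*B(u(5), -1) + 35 = -25*(5 - 1)/(-1) + 35 = -25*(-1)*4 + 35 = -5*(-20) + 35 = 100 + 35 = 135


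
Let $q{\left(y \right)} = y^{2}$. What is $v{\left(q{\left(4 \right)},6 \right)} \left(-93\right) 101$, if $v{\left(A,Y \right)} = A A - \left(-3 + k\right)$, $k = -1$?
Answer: $-2442180$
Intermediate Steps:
$v{\left(A,Y \right)} = 4 + A^{2}$ ($v{\left(A,Y \right)} = A A + \left(3 - -1\right) = A^{2} + \left(3 + 1\right) = A^{2} + 4 = 4 + A^{2}$)
$v{\left(q{\left(4 \right)},6 \right)} \left(-93\right) 101 = \left(4 + \left(4^{2}\right)^{2}\right) \left(-93\right) 101 = \left(4 + 16^{2}\right) \left(-93\right) 101 = \left(4 + 256\right) \left(-93\right) 101 = 260 \left(-93\right) 101 = \left(-24180\right) 101 = -2442180$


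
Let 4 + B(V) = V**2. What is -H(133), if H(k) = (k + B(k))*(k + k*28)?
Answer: -68724026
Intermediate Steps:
B(V) = -4 + V**2
H(k) = 29*k*(-4 + k + k**2) (H(k) = (k + (-4 + k**2))*(k + k*28) = (-4 + k + k**2)*(k + 28*k) = (-4 + k + k**2)*(29*k) = 29*k*(-4 + k + k**2))
-H(133) = -29*133*(-4 + 133 + 133**2) = -29*133*(-4 + 133 + 17689) = -29*133*17818 = -1*68724026 = -68724026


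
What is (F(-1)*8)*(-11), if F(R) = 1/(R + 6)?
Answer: -88/5 ≈ -17.600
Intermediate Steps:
F(R) = 1/(6 + R)
(F(-1)*8)*(-11) = (8/(6 - 1))*(-11) = (8/5)*(-11) = -88/5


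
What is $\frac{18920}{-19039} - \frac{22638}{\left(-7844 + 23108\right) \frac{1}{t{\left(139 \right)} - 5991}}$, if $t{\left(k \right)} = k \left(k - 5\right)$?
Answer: $- \frac{907672579825}{48435216} \approx -18740.0$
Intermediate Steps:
$t{\left(k \right)} = k \left(-5 + k\right)$
$\frac{18920}{-19039} - \frac{22638}{\left(-7844 + 23108\right) \frac{1}{t{\left(139 \right)} - 5991}} = \frac{18920}{-19039} - \frac{22638}{\left(-7844 + 23108\right) \frac{1}{139 \left(-5 + 139\right) - 5991}} = 18920 \left(- \frac{1}{19039}\right) - \frac{22638}{15264 \frac{1}{139 \cdot 134 - 5991}} = - \frac{18920}{19039} - \frac{22638}{15264 \frac{1}{18626 - 5991}} = - \frac{18920}{19039} - \frac{22638}{15264 \cdot \frac{1}{12635}} = - \frac{18920}{19039} - \frac{22638}{\frac{15264}{12635}} = - \frac{18920}{19039} - \frac{47671855}{2544} = - \frac{907672579825}{48435216}$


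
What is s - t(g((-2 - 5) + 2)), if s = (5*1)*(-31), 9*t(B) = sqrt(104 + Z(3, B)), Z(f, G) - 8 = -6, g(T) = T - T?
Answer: -155 - sqrt(106)/9 ≈ -156.14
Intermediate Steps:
g(T) = 0
Z(f, G) = 2 (Z(f, G) = 8 - 6 = 2)
t(B) = sqrt(106)/9 (t(B) = sqrt(104 + 2)/9 = sqrt(106)/9)
s = -155 (s = 5*(-31) = -155)
s - t(g((-2 - 5) + 2)) = -155 - sqrt(106)/9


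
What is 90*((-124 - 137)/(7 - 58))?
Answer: 7830/17 ≈ 460.59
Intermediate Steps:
90*((-124 - 137)/(7 - 58)) = 90*(-261/(-51)) = 90*(-261*(-1/51)) = 90*(87/17) = 7830/17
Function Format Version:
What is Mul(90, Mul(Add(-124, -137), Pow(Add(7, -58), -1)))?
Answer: Rational(7830, 17) ≈ 460.59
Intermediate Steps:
Mul(90, Mul(Add(-124, -137), Pow(Add(7, -58), -1))) = Mul(90, Mul(-261, Pow(-51, -1))) = Mul(90, Mul(-261, Rational(-1, 51))) = Mul(90, Rational(87, 17)) = Rational(7830, 17)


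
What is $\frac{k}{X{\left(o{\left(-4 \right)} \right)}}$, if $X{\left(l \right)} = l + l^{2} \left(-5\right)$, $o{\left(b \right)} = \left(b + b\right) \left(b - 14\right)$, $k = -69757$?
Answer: $\frac{69757}{103536} \approx 0.67375$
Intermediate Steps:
$o{\left(b \right)} = 2 b \left(-14 + b\right)$
$X{\left(l \right)} = l - 5 l^{2}$
$\frac{k}{X{\left(o{\left(-4 \right)} \right)}} = - \frac{69757}{2 \left(-4\right) \left(-14 - 4\right) \left(1 - 5 \cdot 2 \left(-4\right) \left(-14 - 4\right)\right)} = - \frac{69757}{2 \left(-4\right) \left(-18\right) \left(1 - 5 \cdot 2 \left(-4\right) \left(-18\right)\right)} = - \frac{69757}{144 \left(1 - 720\right)} = - \frac{69757}{144 \left(-719\right)} = - \frac{69757}{-103536} = \left(-69757\right) \left(- \frac{1}{103536}\right) = \frac{69757}{103536}$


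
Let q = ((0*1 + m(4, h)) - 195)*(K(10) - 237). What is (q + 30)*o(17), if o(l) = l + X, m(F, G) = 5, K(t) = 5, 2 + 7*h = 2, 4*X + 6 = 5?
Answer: 1477685/2 ≈ 7.3884e+5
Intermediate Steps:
X = -¼ (X = -3/2 + (¼)*5 = -3/2 + 5/4 = -¼ ≈ -0.25000)
h = 0 (h = -2/7 + (⅐)*2 = -2/7 + 2/7 = 0)
o(l) = -¼ + l (o(l) = l - ¼ = -¼ + l)
q = 44080 (q = ((0*1 + 5) - 195)*(5 - 237) = ((0 + 5) - 195)*(-232) = (5 - 195)*(-232) = -190*(-232) = 44080)
(q + 30)*o(17) = (44080 + 30)*(-¼ + 17) = 44110*(67/4) = 1477685/2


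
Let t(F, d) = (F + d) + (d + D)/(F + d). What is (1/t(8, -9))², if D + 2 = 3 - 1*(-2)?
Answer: 1/25 ≈ 0.040000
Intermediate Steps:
D = 3 (D = -2 + (3 - 1*(-2)) = -2 + (3 + 2) = -2 + 5 = 3)
t(F, d) = F + d + (3 + d)/(F + d) (t(F, d) = (F + d) + (d + 3)/(F + d) = (F + d) + (3 + d)/(F + d) = F + d + (3 + d)/(F + d))
(1/t(8, -9))² = (1/((3 - 9 + 8² + (-9)² + 2*8*(-9))/(8 - 9)))² = (1/((3 - 9 + 64 + 81 - 144)/(-1)))² = (1/(-1*(-5)))² = (1/5)² = (⅕)² = 1/25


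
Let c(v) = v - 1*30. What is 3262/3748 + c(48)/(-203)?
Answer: 297361/380422 ≈ 0.78166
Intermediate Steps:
c(v) = -30 + v (c(v) = v - 30 = -30 + v)
3262/3748 + c(48)/(-203) = 3262/3748 + (-30 + 48)/(-203) = 3262*(1/3748) + 18*(-1/203) = 1631/1874 - 18/203 = 297361/380422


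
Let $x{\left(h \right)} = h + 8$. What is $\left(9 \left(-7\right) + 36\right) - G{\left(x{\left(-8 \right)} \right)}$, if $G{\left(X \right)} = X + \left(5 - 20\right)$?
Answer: $-12$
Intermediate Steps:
$x{\left(h \right)} = 8 + h$
$G{\left(X \right)} = -15 + X$ ($G{\left(X \right)} = X + \left(5 - 20\right) = X - 15 = -15 + X$)
$\left(9 \left(-7\right) + 36\right) - G{\left(x{\left(-8 \right)} \right)} = \left(9 \left(-7\right) + 36\right) - \left(-15 + \left(8 - 8\right)\right) = \left(-63 + 36\right) - \left(-15 + 0\right) = -27 - -15 = -27 + 15 = -12$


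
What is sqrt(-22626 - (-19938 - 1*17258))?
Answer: sqrt(14570) ≈ 120.71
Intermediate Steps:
sqrt(-22626 - (-19938 - 1*17258)) = sqrt(-22626 - (-19938 - 17258)) = sqrt(-22626 - 1*(-37196)) = sqrt(-22626 + 37196) = sqrt(14570)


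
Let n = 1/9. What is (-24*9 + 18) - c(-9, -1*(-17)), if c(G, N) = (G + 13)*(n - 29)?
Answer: -742/9 ≈ -82.444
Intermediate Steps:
n = ⅑ ≈ 0.11111
c(G, N) = -3380/9 - 260*G/9 (c(G, N) = (G + 13)*(⅑ - 29) = (13 + G)*(-260/9) = -3380/9 - 260*G/9)
(-24*9 + 18) - c(-9, -1*(-17)) = (-24*9 + 18) - (-3380/9 - 260/9*(-9)) = (-216 + 18) - (-3380/9 + 260) = -198 - 1*(-1040/9) = -198 + 1040/9 = -742/9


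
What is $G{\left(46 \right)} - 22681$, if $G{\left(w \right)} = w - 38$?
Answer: $-22673$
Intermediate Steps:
$G{\left(w \right)} = -38 + w$
$G{\left(46 \right)} - 22681 = \left(-38 + 46\right) - 22681 = 8 - 22681 = -22673$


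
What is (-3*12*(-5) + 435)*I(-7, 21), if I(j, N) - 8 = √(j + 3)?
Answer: 4920 + 1230*I ≈ 4920.0 + 1230.0*I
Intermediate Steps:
I(j, N) = 8 + √(3 + j) (I(j, N) = 8 + √(j + 3) = 8 + √(3 + j))
(-3*12*(-5) + 435)*I(-7, 21) = (-3*12*(-5) + 435)*(8 + √(3 - 7)) = (-36*(-5) + 435)*(8 + √(-4)) = (180 + 435)*(8 + 2*I) = 615*(8 + 2*I) = 4920 + 1230*I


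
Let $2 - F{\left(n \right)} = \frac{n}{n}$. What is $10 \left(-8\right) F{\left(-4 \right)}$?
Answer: $-80$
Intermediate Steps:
$F{\left(n \right)} = 1$ ($F{\left(n \right)} = 2 - \frac{n}{n} = 2 - 1 = 1$)
$10 \left(-8\right) F{\left(-4 \right)} = 10 \left(-8\right) 1 = \left(-80\right) 1 = -80$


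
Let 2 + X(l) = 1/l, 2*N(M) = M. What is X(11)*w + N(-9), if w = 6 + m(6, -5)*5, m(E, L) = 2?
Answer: -771/22 ≈ -35.045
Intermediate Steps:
N(M) = M/2
X(l) = -2 + 1/l
w = 16 (w = 6 + 2*5 = 6 + 10 = 16)
X(11)*w + N(-9) = (-2 + 1/11)*16 + (1/2)*(-9) = (-2 + 1/11)*16 - 9/2 = -21/11*16 - 9/2 = -336/11 - 9/2 = -771/22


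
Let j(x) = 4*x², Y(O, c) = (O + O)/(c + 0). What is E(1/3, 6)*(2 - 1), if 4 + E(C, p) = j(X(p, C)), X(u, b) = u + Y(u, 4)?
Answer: 320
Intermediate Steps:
Y(O, c) = 2*O/c (Y(O, c) = (2*O)/c = 2*O/c)
X(u, b) = 3*u/2 (X(u, b) = u + 2*u/4 = u + 2*u*(¼) = u + u/2 = 3*u/2)
E(C, p) = -4 + 9*p² (E(C, p) = -4 + 4*(3*p/2)² = -4 + 4*(9*p²/4) = -4 + 9*p²)
E(1/3, 6)*(2 - 1) = (-4 + 9*6²)*(2 - 1) = (-4 + 9*36)*1 = (-4 + 324)*1 = 320*1 = 320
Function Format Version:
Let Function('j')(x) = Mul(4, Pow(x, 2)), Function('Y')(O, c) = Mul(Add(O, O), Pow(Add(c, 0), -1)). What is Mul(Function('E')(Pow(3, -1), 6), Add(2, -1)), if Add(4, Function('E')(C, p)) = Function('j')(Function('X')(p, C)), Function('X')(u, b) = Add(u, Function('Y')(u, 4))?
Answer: 320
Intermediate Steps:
Function('Y')(O, c) = Mul(2, O, Pow(c, -1)) (Function('Y')(O, c) = Mul(Mul(2, O), Pow(c, -1)) = Mul(2, O, Pow(c, -1)))
Function('X')(u, b) = Mul(Rational(3, 2), u) (Function('X')(u, b) = Add(u, Mul(2, u, Pow(4, -1))) = Add(u, Mul(2, u, Rational(1, 4))) = Add(u, Mul(Rational(1, 2), u)) = Mul(Rational(3, 2), u))
Function('E')(C, p) = Add(-4, Mul(9, Pow(p, 2))) (Function('E')(C, p) = Add(-4, Mul(4, Pow(Mul(Rational(3, 2), p), 2))) = Add(-4, Mul(4, Mul(Rational(9, 4), Pow(p, 2)))) = Add(-4, Mul(9, Pow(p, 2))))
Mul(Function('E')(Pow(3, -1), 6), Add(2, -1)) = Mul(Add(-4, Mul(9, Pow(6, 2))), Add(2, -1)) = Mul(Add(-4, Mul(9, 36)), 1) = Mul(Add(-4, 324), 1) = Mul(320, 1) = 320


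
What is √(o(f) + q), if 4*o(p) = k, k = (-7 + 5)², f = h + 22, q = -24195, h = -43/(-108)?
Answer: I*√24194 ≈ 155.54*I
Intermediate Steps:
h = 43/108 (h = -43*(-1/108) = 43/108 ≈ 0.39815)
f = 2419/108 (f = 43/108 + 22 = 2419/108 ≈ 22.398)
k = 4 (k = (-2)² = 4)
o(p) = 1 (o(p) = (¼)*4 = 1)
√(o(f) + q) = √(1 - 24195) = √(-24194) = I*√24194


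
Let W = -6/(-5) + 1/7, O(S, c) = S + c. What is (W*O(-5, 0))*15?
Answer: -705/7 ≈ -100.71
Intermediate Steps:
W = 47/35 (W = -6*(-1/5) + 1*(1/7) = 6/5 + 1/7 = 47/35 ≈ 1.3429)
(W*O(-5, 0))*15 = (47*(-5 + 0)/35)*15 = ((47/35)*(-5))*15 = -47/7*15 = -705/7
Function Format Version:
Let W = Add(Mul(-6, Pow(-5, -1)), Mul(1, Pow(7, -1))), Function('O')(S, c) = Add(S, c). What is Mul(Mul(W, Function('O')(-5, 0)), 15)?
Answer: Rational(-705, 7) ≈ -100.71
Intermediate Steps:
W = Rational(47, 35) (W = Add(Mul(-6, Rational(-1, 5)), Mul(1, Rational(1, 7))) = Add(Rational(6, 5), Rational(1, 7)) = Rational(47, 35) ≈ 1.3429)
Mul(Mul(W, Function('O')(-5, 0)), 15) = Mul(Mul(Rational(47, 35), Add(-5, 0)), 15) = Mul(Mul(Rational(47, 35), -5), 15) = Mul(Rational(-47, 7), 15) = Rational(-705, 7)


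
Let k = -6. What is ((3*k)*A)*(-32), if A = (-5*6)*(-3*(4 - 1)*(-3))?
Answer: -466560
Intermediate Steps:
A = -810 (A = -30*(-3*3)*(-3) = -(-270)*(-3) = -30*27 = -810)
((3*k)*A)*(-32) = ((3*(-6))*(-810))*(-32) = -18*(-810)*(-32) = 14580*(-32) = -466560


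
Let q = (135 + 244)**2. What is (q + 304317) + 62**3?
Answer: 686286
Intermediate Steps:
q = 143641 (q = 379**2 = 143641)
(q + 304317) + 62**3 = (143641 + 304317) + 62**3 = 447958 + 238328 = 686286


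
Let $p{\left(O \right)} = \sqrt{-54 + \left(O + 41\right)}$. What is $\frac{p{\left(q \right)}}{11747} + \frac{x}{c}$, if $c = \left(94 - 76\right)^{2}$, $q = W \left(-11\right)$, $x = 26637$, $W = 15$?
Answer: $\frac{8879}{108} + \frac{i \sqrt{178}}{11747} \approx 82.213 + 0.0011358 i$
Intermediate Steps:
$q = -165$ ($q = 15 \left(-11\right) = -165$)
$c = 324$ ($c = 18^{2} = 324$)
$p{\left(O \right)} = \sqrt{-13 + O}$ ($p{\left(O \right)} = \sqrt{-54 + \left(41 + O\right)} = \sqrt{-13 + O}$)
$\frac{p{\left(q \right)}}{11747} + \frac{x}{c} = \frac{\sqrt{-13 - 165}}{11747} + \frac{26637}{324} = \sqrt{-178} \cdot \frac{1}{11747} + 26637 \cdot \frac{1}{324} = i \sqrt{178} \cdot \frac{1}{11747} + \frac{8879}{108} = \frac{i \sqrt{178}}{11747} + \frac{8879}{108} = \frac{8879}{108} + \frac{i \sqrt{178}}{11747}$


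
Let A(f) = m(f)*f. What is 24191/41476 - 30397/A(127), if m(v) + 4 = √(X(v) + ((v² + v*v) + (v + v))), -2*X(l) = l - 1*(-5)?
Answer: 47295155311/85411734180 - 30397*√32446/4118610 ≈ -0.77568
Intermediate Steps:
X(l) = -5/2 - l/2 (X(l) = -(l - 1*(-5))/2 = -(l + 5)/2 = -(5 + l)/2 = -5/2 - l/2)
m(v) = -4 + √(-5/2 + 2*v² + 3*v/2) (m(v) = -4 + √((-5/2 - v/2) + ((v² + v*v) + (v + v))) = -4 + √((-5/2 - v/2) + ((v² + v²) + 2*v)) = -4 + √((-5/2 - v/2) + (2*v² + 2*v)) = -4 + √((-5/2 - v/2) + (2*v + 2*v²)) = -4 + √(-5/2 + 2*v² + 3*v/2))
A(f) = f*(-4 + √(-10 + 6*f + 8*f²)/2) (A(f) = (-4 + √(-10 + 6*f + 8*f²)/2)*f = f*(-4 + √(-10 + 6*f + 8*f²)/2))
24191/41476 - 30397/A(127) = 24191/41476 - 30397*2/(127*(-8 + √(-10 + 6*127 + 8*127²))) = 24191*(1/41476) - 30397*2/(127*(-8 + √(-10 + 762 + 8*16129))) = 24191/41476 - 30397*2/(127*(-8 + √(-10 + 762 + 129032))) = 24191/41476 - 30397*2/(127*(-8 + √129784)) = 24191/41476 - 30397*2/(127*(-8 + 2*√32446)) = 24191/41476 - 30397/(-508 + 127*√32446)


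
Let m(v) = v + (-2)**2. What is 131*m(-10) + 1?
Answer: -785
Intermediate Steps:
m(v) = 4 + v (m(v) = v + 4 = 4 + v)
131*m(-10) + 1 = 131*(4 - 10) + 1 = 131*(-6) + 1 = -786 + 1 = -785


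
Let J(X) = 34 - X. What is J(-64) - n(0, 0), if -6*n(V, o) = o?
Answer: 98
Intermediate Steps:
n(V, o) = -o/6
J(-64) - n(0, 0) = (34 - 1*(-64)) - (-1)*0/6 = (34 + 64) - 1*0 = 98 + 0 = 98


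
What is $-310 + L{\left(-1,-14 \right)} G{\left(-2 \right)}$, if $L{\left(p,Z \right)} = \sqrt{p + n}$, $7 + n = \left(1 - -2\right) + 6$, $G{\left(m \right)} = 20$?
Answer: $-290$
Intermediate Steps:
$n = 2$ ($n = -7 + \left(\left(1 - -2\right) + 6\right) = -7 + \left(\left(1 + 2\right) + 6\right) = -7 + \left(3 + 6\right) = -7 + 9 = 2$)
$L{\left(p,Z \right)} = \sqrt{2 + p}$ ($L{\left(p,Z \right)} = \sqrt{p + 2} = \sqrt{2 + p}$)
$-310 + L{\left(-1,-14 \right)} G{\left(-2 \right)} = -310 + \sqrt{2 - 1} \cdot 20 = -310 + \sqrt{1} \cdot 20 = -310 + 1 \cdot 20 = -310 + 20 = -290$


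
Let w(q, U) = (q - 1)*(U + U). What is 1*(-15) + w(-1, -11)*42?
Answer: 1833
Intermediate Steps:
w(q, U) = 2*U*(-1 + q) (w(q, U) = (-1 + q)*(2*U) = 2*U*(-1 + q))
1*(-15) + w(-1, -11)*42 = 1*(-15) + (2*(-11)*(-1 - 1))*42 = -15 + (2*(-11)*(-2))*42 = -15 + 44*42 = -15 + 1848 = 1833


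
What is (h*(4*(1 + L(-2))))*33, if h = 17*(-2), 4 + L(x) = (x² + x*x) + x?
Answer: -13464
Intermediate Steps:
L(x) = -4 + x + 2*x² (L(x) = -4 + ((x² + x*x) + x) = -4 + ((x² + x²) + x) = -4 + (2*x² + x) = -4 + (x + 2*x²) = -4 + x + 2*x²)
h = -34
(h*(4*(1 + L(-2))))*33 = -136*(1 + (-4 - 2 + 2*(-2)²))*33 = -136*(1 + (-4 - 2 + 2*4))*33 = -136*(1 + (-4 - 2 + 8))*33 = -136*(1 + 2)*33 = -136*3*33 = -34*12*33 = -408*33 = -13464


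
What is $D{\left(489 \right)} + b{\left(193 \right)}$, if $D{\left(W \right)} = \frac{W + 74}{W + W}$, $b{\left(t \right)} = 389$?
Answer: $\frac{381005}{978} \approx 389.58$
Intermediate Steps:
$D{\left(W \right)} = \frac{74 + W}{2 W}$
$D{\left(489 \right)} + b{\left(193 \right)} = \frac{74 + 489}{2 \cdot 489} + 389 = \frac{1}{2} \cdot \frac{1}{489} \cdot 563 + 389 = \frac{563}{978} + 389 = \frac{381005}{978}$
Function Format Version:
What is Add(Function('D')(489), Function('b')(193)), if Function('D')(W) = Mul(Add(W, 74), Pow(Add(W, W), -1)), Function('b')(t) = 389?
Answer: Rational(381005, 978) ≈ 389.58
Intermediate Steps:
Function('D')(W) = Mul(Rational(1, 2), Pow(W, -1), Add(74, W)) (Function('D')(W) = Mul(Add(74, W), Pow(Mul(2, W), -1)) = Mul(Add(74, W), Mul(Rational(1, 2), Pow(W, -1))) = Mul(Rational(1, 2), Pow(W, -1), Add(74, W)))
Add(Function('D')(489), Function('b')(193)) = Add(Mul(Rational(1, 2), Pow(489, -1), Add(74, 489)), 389) = Add(Mul(Rational(1, 2), Rational(1, 489), 563), 389) = Add(Rational(563, 978), 389) = Rational(381005, 978)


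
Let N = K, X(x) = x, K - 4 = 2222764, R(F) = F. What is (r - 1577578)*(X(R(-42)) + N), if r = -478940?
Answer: -4571076028068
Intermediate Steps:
K = 2222768 (K = 4 + 2222764 = 2222768)
N = 2222768
(r - 1577578)*(X(R(-42)) + N) = (-478940 - 1577578)*(-42 + 2222768) = -2056518*2222726 = -4571076028068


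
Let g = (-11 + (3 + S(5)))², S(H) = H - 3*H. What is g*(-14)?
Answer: -4536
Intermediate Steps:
S(H) = -2*H
g = 324 (g = (-11 + (3 - 2*5))² = (-11 + (3 - 10))² = (-11 - 7)² = (-18)² = 324)
g*(-14) = 324*(-14) = -4536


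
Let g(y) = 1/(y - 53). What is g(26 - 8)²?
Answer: 1/1225 ≈ 0.00081633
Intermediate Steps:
g(y) = 1/(-53 + y)
g(26 - 8)² = (1/(-53 + (26 - 8)))² = (1/(-53 + 18))² = (1/(-35))² = (-1/35)² = 1/1225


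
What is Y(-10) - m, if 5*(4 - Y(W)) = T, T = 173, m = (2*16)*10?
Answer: -1753/5 ≈ -350.60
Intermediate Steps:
m = 320 (m = 32*10 = 320)
Y(W) = -153/5 (Y(W) = 4 - 1/5*173 = 4 - 173/5 = -153/5)
Y(-10) - m = -153/5 - 1*320 = -153/5 - 320 = -1753/5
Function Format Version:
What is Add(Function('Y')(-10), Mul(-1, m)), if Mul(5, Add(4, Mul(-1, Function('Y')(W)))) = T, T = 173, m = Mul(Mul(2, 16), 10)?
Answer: Rational(-1753, 5) ≈ -350.60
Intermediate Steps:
m = 320 (m = Mul(32, 10) = 320)
Function('Y')(W) = Rational(-153, 5) (Function('Y')(W) = Add(4, Mul(Rational(-1, 5), 173)) = Add(4, Rational(-173, 5)) = Rational(-153, 5))
Add(Function('Y')(-10), Mul(-1, m)) = Add(Rational(-153, 5), Mul(-1, 320)) = Add(Rational(-153, 5), -320) = Rational(-1753, 5)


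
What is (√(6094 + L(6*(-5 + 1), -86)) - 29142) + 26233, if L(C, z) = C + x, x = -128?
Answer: -2909 + √5942 ≈ -2831.9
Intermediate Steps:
L(C, z) = -128 + C (L(C, z) = C - 128 = -128 + C)
(√(6094 + L(6*(-5 + 1), -86)) - 29142) + 26233 = (√(6094 + (-128 + 6*(-5 + 1))) - 29142) + 26233 = (√(6094 + (-128 + 6*(-4))) - 29142) + 26233 = (√(6094 + (-128 - 24)) - 29142) + 26233 = (√(6094 - 152) - 29142) + 26233 = (√5942 - 29142) + 26233 = (-29142 + √5942) + 26233 = -2909 + √5942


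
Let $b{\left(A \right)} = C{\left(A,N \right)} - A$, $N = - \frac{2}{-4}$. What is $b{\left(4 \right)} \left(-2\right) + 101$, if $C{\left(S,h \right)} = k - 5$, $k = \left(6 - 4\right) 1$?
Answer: $115$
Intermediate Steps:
$k = 2$ ($k = 2 \cdot 1 = 2$)
$N = \frac{1}{2}$ ($N = \left(-2\right) \left(- \frac{1}{4}\right) = \frac{1}{2} \approx 0.5$)
$C{\left(S,h \right)} = -3$ ($C{\left(S,h \right)} = 2 - 5 = -3$)
$b{\left(A \right)} = -3 - A$
$b{\left(4 \right)} \left(-2\right) + 101 = \left(-3 - 4\right) \left(-2\right) + 101 = \left(-7\right) \left(-2\right) + 101 = 14 + 101 = 115$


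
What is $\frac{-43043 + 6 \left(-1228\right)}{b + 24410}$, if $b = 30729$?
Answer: $- \frac{50411}{55139} \approx -0.91425$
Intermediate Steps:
$\frac{-43043 + 6 \left(-1228\right)}{b + 24410} = \frac{-43043 + 6 \left(-1228\right)}{30729 + 24410} = \frac{-43043 - 7368}{55139} = \left(-50411\right) \frac{1}{55139} = - \frac{50411}{55139}$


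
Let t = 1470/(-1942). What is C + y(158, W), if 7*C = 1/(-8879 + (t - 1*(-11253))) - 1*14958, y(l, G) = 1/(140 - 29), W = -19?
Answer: -3826098194908/1790533563 ≈ -2136.8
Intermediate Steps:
y(l, G) = 1/111
t = -735/971 (t = 1470*(-1/1942) = -735/971 ≈ -0.75695)
C = -34469498431/16130933 (C = (1/(-8879 + (-735/971 - 1*(-11253))) - 1*14958)/7 = (1/(-8879 + (-735/971 + 11253)) - 14958)/7 = (1/(-8879 + 10925928/971) - 14958)/7 = (1/(2304419/971) - 14958)/7 = (971/2304419 - 14958)/7 = (⅐)*(-34469498431/2304419) = -34469498431/16130933 ≈ -2136.9)
C + y(158, W) = -34469498431/16130933 + 1/111 = -3826098194908/1790533563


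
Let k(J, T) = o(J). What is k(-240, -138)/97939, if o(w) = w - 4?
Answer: -244/97939 ≈ -0.0024913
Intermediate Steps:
o(w) = -4 + w
k(J, T) = -4 + J
k(-240, -138)/97939 = (-4 - 240)/97939 = -244*1/97939 = -244/97939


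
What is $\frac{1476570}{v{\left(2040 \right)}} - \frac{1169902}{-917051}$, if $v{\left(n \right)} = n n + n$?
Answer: $\frac{207504691945}{127275674188} \approx 1.6304$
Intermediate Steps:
$v{\left(n \right)} = n + n^{2}$ ($v{\left(n \right)} = n^{2} + n = n + n^{2}$)
$\frac{1476570}{v{\left(2040 \right)}} - \frac{1169902}{-917051} = \frac{1476570}{2040 \left(1 + 2040\right)} - \frac{1169902}{-917051} = \frac{1476570}{2040 \cdot 2041} - - \frac{1169902}{917051} = \frac{1476570}{4163640} + \frac{1169902}{917051} = 1476570 \cdot \frac{1}{4163640} + \frac{1169902}{917051} = \frac{49219}{138788} + \frac{1169902}{917051} = \frac{207504691945}{127275674188}$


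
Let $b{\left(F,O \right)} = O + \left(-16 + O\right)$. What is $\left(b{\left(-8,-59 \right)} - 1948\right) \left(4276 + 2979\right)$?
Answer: $-15104910$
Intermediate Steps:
$b{\left(F,O \right)} = -16 + 2 O$
$\left(b{\left(-8,-59 \right)} - 1948\right) \left(4276 + 2979\right) = \left(\left(-16 + 2 \left(-59\right)\right) - 1948\right) \left(4276 + 2979\right) = \left(\left(-16 - 118\right) - 1948\right) 7255 = \left(-134 - 1948\right) 7255 = \left(-2082\right) 7255 = -15104910$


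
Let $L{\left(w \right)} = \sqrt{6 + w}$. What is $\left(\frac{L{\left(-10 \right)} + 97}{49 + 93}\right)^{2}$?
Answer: $\frac{9405}{20164} + \frac{97 i}{5041} \approx 0.46643 + 0.019242 i$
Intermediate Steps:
$\left(\frac{L{\left(-10 \right)} + 97}{49 + 93}\right)^{2} = \left(\frac{\sqrt{6 - 10} + 97}{49 + 93}\right)^{2} = \left(\frac{\sqrt{-4} + 97}{142}\right)^{2} = \left(\left(2 i + 97\right) \frac{1}{142}\right)^{2} = \left(\left(97 + 2 i\right) \frac{1}{142}\right)^{2} = \left(\frac{97}{142} + \frac{i}{71}\right)^{2}$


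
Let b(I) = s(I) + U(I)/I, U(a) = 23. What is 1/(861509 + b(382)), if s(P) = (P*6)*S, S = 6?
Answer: 382/334349725 ≈ 1.1425e-6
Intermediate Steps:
s(P) = 36*P (s(P) = (P*6)*6 = (6*P)*6 = 36*P)
b(I) = 23/I + 36*I (b(I) = 36*I + 23/I = 23/I + 36*I)
1/(861509 + b(382)) = 1/(861509 + (23/382 + 36*382)) = 1/(861509 + (23*(1/382) + 13752)) = 1/(861509 + (23/382 + 13752)) = 1/(861509 + 5253287/382) = 1/(334349725/382) = 382/334349725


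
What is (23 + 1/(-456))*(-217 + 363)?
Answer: 765551/228 ≈ 3357.7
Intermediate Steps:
(23 + 1/(-456))*(-217 + 363) = (23 - 1/456)*146 = (10487/456)*146 = 765551/228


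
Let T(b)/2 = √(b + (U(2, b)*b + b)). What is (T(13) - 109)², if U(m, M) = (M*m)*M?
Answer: 29561 - 872*√1105 ≈ 574.38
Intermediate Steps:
U(m, M) = m*M²
T(b) = 2*√(2*b + 2*b³) (T(b) = 2*√(b + ((2*b²)*b + b)) = 2*√(b + (2*b³ + b)) = 2*√(b + (b + 2*b³)) = 2*√(2*b + 2*b³))
(T(13) - 109)² = (2*√2*√(13 + 13³) - 109)² = (2*√2*√(13 + 2197) - 109)² = (2*√2*√2210 - 109)² = (4*√1105 - 109)² = (-109 + 4*√1105)²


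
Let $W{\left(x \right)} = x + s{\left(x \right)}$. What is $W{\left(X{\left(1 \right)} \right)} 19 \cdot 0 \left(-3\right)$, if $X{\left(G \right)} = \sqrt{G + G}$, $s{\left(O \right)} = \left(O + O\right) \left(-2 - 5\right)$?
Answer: $0$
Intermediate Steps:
$s{\left(O \right)} = - 14 O$ ($s{\left(O \right)} = 2 O \left(-7\right) = - 14 O$)
$X{\left(G \right)} = \sqrt{2} \sqrt{G}$ ($X{\left(G \right)} = \sqrt{2 G} = \sqrt{2} \sqrt{G}$)
$W{\left(x \right)} = - 13 x$ ($W{\left(x \right)} = x - 14 x = - 13 x$)
$W{\left(X{\left(1 \right)} \right)} 19 \cdot 0 \left(-3\right) = - 13 \sqrt{2} \sqrt{1} \cdot 19 \cdot 0 \left(-3\right) = - 13 \sqrt{2} \cdot 1 \cdot 19 \cdot 0 = - 13 \sqrt{2} \cdot 19 \cdot 0 = - 247 \sqrt{2} \cdot 0 = 0$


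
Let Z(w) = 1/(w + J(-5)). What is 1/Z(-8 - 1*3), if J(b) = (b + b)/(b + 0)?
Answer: -9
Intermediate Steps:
J(b) = 2 (J(b) = (2*b)/b = 2)
Z(w) = 1/(2 + w) (Z(w) = 1/(w + 2) = 1/(2 + w))
1/Z(-8 - 1*3) = 1/(1/(2 + (-8 - 1*3))) = 1/(1/(2 + (-8 - 3))) = 1/(1/(2 - 11)) = 1/(1/(-9)) = 1/(-⅑) = -9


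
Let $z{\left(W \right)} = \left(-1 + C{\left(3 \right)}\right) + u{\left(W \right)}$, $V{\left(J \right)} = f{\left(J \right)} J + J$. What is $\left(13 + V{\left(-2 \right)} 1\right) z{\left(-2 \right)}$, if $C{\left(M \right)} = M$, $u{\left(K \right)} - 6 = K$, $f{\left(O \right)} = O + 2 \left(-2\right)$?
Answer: $138$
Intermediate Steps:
$f{\left(O \right)} = -4 + O$ ($f{\left(O \right)} = O - 4 = -4 + O$)
$u{\left(K \right)} = 6 + K$
$V{\left(J \right)} = J + J \left(-4 + J\right)$ ($V{\left(J \right)} = \left(-4 + J\right) J + J = J \left(-4 + J\right) + J = J + J \left(-4 + J\right)$)
$z{\left(W \right)} = 8 + W$ ($z{\left(W \right)} = \left(-1 + 3\right) + \left(6 + W\right) = 2 + \left(6 + W\right) = 8 + W$)
$\left(13 + V{\left(-2 \right)} 1\right) z{\left(-2 \right)} = \left(13 + - 2 \left(-3 - 2\right) 1\right) \left(8 - 2\right) = \left(13 + \left(-2\right) \left(-5\right) 1\right) 6 = \left(13 + 10 \cdot 1\right) 6 = \left(13 + 10\right) 6 = 23 \cdot 6 = 138$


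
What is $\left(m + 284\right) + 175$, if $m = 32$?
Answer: $491$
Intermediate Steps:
$\left(m + 284\right) + 175 = \left(32 + 284\right) + 175 = 316 + 175 = 491$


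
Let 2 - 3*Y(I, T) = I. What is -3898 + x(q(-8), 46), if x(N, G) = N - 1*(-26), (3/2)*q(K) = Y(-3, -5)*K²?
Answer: -34208/9 ≈ -3800.9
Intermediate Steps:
Y(I, T) = ⅔ - I/3
q(K) = 10*K²/9 (q(K) = 2*((⅔ - ⅓*(-3))*K²)/3 = 2*((⅔ + 1)*K²)/3 = 2*(5*K²/3)/3 = 10*K²/9)
x(N, G) = 26 + N (x(N, G) = N + 26 = 26 + N)
-3898 + x(q(-8), 46) = -3898 + (26 + (10/9)*(-8)²) = -3898 + (26 + (10/9)*64) = -3898 + (26 + 640/9) = -3898 + 874/9 = -34208/9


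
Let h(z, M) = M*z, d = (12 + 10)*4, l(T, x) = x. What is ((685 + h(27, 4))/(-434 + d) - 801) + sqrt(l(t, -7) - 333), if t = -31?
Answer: -277939/346 + 2*I*sqrt(85) ≈ -803.29 + 18.439*I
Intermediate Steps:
d = 88 (d = 22*4 = 88)
((685 + h(27, 4))/(-434 + d) - 801) + sqrt(l(t, -7) - 333) = ((685 + 4*27)/(-434 + 88) - 801) + sqrt(-7 - 333) = ((685 + 108)/(-346) - 801) + sqrt(-340) = (793*(-1/346) - 801) + 2*I*sqrt(85) = (-793/346 - 801) + 2*I*sqrt(85) = -277939/346 + 2*I*sqrt(85)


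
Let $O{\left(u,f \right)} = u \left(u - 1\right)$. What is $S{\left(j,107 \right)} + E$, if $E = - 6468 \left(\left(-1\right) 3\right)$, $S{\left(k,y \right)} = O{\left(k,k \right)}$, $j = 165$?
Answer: $46464$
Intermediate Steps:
$O{\left(u,f \right)} = u \left(-1 + u\right)$
$S{\left(k,y \right)} = k \left(-1 + k\right)$
$E = 19404$ ($E = \left(-6468\right) \left(-3\right) = 19404$)
$S{\left(j,107 \right)} + E = 165 \left(-1 + 165\right) + 19404 = 165 \cdot 164 + 19404 = 27060 + 19404 = 46464$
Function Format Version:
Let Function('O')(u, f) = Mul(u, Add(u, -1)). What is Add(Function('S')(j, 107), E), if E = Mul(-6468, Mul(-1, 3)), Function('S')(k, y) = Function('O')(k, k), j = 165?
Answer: 46464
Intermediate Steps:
Function('O')(u, f) = Mul(u, Add(-1, u))
Function('S')(k, y) = Mul(k, Add(-1, k))
E = 19404 (E = Mul(-6468, -3) = 19404)
Add(Function('S')(j, 107), E) = Add(Mul(165, Add(-1, 165)), 19404) = Add(Mul(165, 164), 19404) = Add(27060, 19404) = 46464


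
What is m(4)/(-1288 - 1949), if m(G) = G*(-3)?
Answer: 4/1079 ≈ 0.0037071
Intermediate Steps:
m(G) = -3*G
m(4)/(-1288 - 1949) = (-3*4)/(-1288 - 1949) = -12/(-3237) = -1/3237*(-12) = 4/1079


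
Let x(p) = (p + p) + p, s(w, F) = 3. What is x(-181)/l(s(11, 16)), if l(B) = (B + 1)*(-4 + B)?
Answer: 543/4 ≈ 135.75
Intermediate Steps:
l(B) = (1 + B)*(-4 + B)
x(p) = 3*p (x(p) = 2*p + p = 3*p)
x(-181)/l(s(11, 16)) = (3*(-181))/(-4 + 3² - 3*3) = -543/(-4 + 9 - 9) = -543/(-4) = -543*(-¼) = 543/4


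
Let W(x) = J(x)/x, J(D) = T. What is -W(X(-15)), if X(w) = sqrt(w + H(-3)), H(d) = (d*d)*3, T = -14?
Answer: 7*sqrt(3)/3 ≈ 4.0415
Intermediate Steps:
H(d) = 3*d**2 (H(d) = d**2*3 = 3*d**2)
J(D) = -14
X(w) = sqrt(27 + w) (X(w) = sqrt(w + 3*(-3)**2) = sqrt(w + 3*9) = sqrt(w + 27) = sqrt(27 + w))
W(x) = -14/x
-W(X(-15)) = -(-14)/(sqrt(27 - 15)) = -(-14)/(sqrt(12)) = -(-14)/(2*sqrt(3)) = -(-14)*sqrt(3)/6 = -(-7)*sqrt(3)/3 = 7*sqrt(3)/3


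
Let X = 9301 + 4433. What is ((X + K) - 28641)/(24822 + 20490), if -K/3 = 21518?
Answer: -26487/15104 ≈ -1.7536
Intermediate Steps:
K = -64554 (K = -3*21518 = -64554)
X = 13734
((X + K) - 28641)/(24822 + 20490) = ((13734 - 64554) - 28641)/(24822 + 20490) = (-50820 - 28641)/45312 = -79461*1/45312 = -26487/15104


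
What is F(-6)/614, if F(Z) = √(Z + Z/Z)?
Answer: I*√5/614 ≈ 0.0036418*I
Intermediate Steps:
F(Z) = √(1 + Z) (F(Z) = √(Z + 1) = √(1 + Z))
F(-6)/614 = √(1 - 6)/614 = √(-5)*(1/614) = (I*√5)*(1/614) = I*√5/614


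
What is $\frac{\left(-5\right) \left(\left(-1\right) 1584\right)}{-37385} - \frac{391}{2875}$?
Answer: $- \frac{325109}{934625} \approx -0.34785$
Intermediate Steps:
$\frac{\left(-5\right) \left(\left(-1\right) 1584\right)}{-37385} - \frac{391}{2875} = \left(-5\right) \left(-1584\right) \left(- \frac{1}{37385}\right) - \frac{17}{125} = 7920 \left(- \frac{1}{37385}\right) - \frac{17}{125} = - \frac{1584}{7477} - \frac{17}{125} = - \frac{325109}{934625}$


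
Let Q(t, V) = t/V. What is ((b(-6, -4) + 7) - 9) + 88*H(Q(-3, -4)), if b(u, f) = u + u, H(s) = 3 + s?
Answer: 316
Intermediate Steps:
b(u, f) = 2*u
((b(-6, -4) + 7) - 9) + 88*H(Q(-3, -4)) = ((2*(-6) + 7) - 9) + 88*(3 - 3/(-4)) = ((-12 + 7) - 9) + 88*(3 - 3*(-¼)) = (-5 - 9) + 88*(3 + ¾) = -14 + 88*(15/4) = -14 + 330 = 316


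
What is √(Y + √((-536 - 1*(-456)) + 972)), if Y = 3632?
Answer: √(3632 + 2*√223) ≈ 60.513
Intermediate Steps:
√(Y + √((-536 - 1*(-456)) + 972)) = √(3632 + √((-536 - 1*(-456)) + 972)) = √(3632 + √((-536 + 456) + 972)) = √(3632 + √(-80 + 972)) = √(3632 + √892) = √(3632 + 2*√223)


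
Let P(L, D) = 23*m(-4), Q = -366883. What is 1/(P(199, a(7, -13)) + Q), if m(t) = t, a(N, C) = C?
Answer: -1/366975 ≈ -2.7250e-6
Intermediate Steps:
P(L, D) = -92 (P(L, D) = 23*(-4) = -92)
1/(P(199, a(7, -13)) + Q) = 1/(-92 - 366883) = 1/(-366975) = -1/366975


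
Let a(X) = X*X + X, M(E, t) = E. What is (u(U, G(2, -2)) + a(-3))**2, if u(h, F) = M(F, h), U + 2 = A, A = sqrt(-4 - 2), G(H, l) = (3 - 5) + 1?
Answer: 25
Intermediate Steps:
G(H, l) = -1 (G(H, l) = -2 + 1 = -1)
A = I*sqrt(6) (A = sqrt(-6) = I*sqrt(6) ≈ 2.4495*I)
U = -2 + I*sqrt(6) ≈ -2.0 + 2.4495*I
u(h, F) = F
a(X) = X + X**2 (a(X) = X**2 + X = X + X**2)
(u(U, G(2, -2)) + a(-3))**2 = (-1 - 3*(1 - 3))**2 = (-1 - 3*(-2))**2 = (-1 + 6)**2 = 5**2 = 25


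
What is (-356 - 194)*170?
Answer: -93500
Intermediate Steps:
(-356 - 194)*170 = -550*170 = -93500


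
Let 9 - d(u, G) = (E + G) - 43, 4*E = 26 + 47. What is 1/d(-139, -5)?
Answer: 4/155 ≈ 0.025806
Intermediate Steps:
E = 73/4 (E = (26 + 47)/4 = (¼)*73 = 73/4 ≈ 18.250)
d(u, G) = 135/4 - G (d(u, G) = 9 - ((73/4 + G) - 43) = 9 - (-99/4 + G) = 9 + (99/4 - G) = 135/4 - G)
1/d(-139, -5) = 1/(135/4 - 1*(-5)) = 1/(135/4 + 5) = 1/(155/4) = 4/155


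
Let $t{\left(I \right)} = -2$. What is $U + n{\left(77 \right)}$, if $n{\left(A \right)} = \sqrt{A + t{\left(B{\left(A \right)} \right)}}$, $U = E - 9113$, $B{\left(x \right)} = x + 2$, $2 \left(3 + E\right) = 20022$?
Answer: $895 + 5 \sqrt{3} \approx 903.66$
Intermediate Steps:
$E = 10008$ ($E = -3 + \frac{1}{2} \cdot 20022 = -3 + 10011 = 10008$)
$B{\left(x \right)} = 2 + x$
$U = 895$ ($U = 10008 - 9113 = 895$)
$n{\left(A \right)} = \sqrt{-2 + A}$ ($n{\left(A \right)} = \sqrt{A - 2} = \sqrt{-2 + A}$)
$U + n{\left(77 \right)} = 895 + \sqrt{-2 + 77} = 895 + \sqrt{75} = 895 + 5 \sqrt{3}$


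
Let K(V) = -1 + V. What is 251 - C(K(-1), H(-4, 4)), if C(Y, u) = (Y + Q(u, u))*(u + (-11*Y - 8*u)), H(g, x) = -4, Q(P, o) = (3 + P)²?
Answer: 301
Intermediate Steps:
C(Y, u) = (Y + (3 + u)²)*(-11*Y - 7*u) (C(Y, u) = (Y + (3 + u)²)*(u + (-11*Y - 8*u)) = (Y + (3 + u)²)*(-11*Y - 7*u))
251 - C(K(-1), H(-4, 4)) = 251 - (-11*(-1 - 1)² - 11*(-1 - 1)*(3 - 4)² - 7*(-1 - 1)*(-4) - 7*(-4)*(3 - 4)²) = 251 - (-11*(-2)² - 11*(-2)*(-1)² - 7*(-2)*(-4) - 7*(-4)*(-1)²) = 251 - (-11*4 - 11*(-2)*1 - 56 - 7*(-4)*1) = 251 - (-44 + 22 - 56 + 28) = 251 - 1*(-50) = 251 + 50 = 301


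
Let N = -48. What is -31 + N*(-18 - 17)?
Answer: 1649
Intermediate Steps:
-31 + N*(-18 - 17) = -31 - 48*(-18 - 17) = -31 - 48*(-35) = -31 + 1680 = 1649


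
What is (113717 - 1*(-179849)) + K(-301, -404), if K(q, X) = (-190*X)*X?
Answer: -30717474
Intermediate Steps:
K(q, X) = -190*X²
(113717 - 1*(-179849)) + K(-301, -404) = (113717 - 1*(-179849)) - 190*(-404)² = (113717 + 179849) - 190*163216 = 293566 - 31011040 = -30717474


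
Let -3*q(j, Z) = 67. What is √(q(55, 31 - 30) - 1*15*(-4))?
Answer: √339/3 ≈ 6.1373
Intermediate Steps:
q(j, Z) = -67/3 (q(j, Z) = -⅓*67 = -67/3)
√(q(55, 31 - 30) - 1*15*(-4)) = √(-67/3 - 1*15*(-4)) = √(-67/3 - 15*(-4)) = √(-67/3 + 60) = √(113/3) = √339/3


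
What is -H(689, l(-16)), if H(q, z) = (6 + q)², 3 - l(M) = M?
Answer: -483025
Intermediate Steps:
l(M) = 3 - M
-H(689, l(-16)) = -(6 + 689)² = -1*695² = -1*483025 = -483025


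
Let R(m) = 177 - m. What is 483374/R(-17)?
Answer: 241687/97 ≈ 2491.6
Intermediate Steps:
483374/R(-17) = 483374/(177 - 1*(-17)) = 483374/(177 + 17) = 483374/194 = 483374*(1/194) = 241687/97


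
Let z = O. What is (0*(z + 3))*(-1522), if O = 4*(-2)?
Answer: 0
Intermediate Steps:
O = -8
z = -8
(0*(z + 3))*(-1522) = (0*(-8 + 3))*(-1522) = (0*(-5))*(-1522) = 0*(-1522) = 0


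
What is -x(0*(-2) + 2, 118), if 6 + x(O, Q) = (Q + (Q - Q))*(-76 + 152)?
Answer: -8962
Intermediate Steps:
x(O, Q) = -6 + 76*Q (x(O, Q) = -6 + (Q + (Q - Q))*(-76 + 152) = -6 + (Q + 0)*76 = -6 + Q*76 = -6 + 76*Q)
-x(0*(-2) + 2, 118) = -(-6 + 76*118) = -(-6 + 8968) = -1*8962 = -8962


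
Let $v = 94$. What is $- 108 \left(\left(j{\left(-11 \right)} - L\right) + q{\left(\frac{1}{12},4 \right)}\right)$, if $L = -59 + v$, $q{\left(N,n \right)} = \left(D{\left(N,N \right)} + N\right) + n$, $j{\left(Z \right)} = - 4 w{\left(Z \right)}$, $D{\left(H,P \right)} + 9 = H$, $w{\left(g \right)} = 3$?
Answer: $5598$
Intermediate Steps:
$D{\left(H,P \right)} = -9 + H$
$j{\left(Z \right)} = -12$ ($j{\left(Z \right)} = \left(-4\right) 3 = -12$)
$q{\left(N,n \right)} = -9 + n + 2 N$ ($q{\left(N,n \right)} = \left(\left(-9 + N\right) + N\right) + n = \left(-9 + 2 N\right) + n = -9 + n + 2 N$)
$L = 35$ ($L = -59 + 94 = 35$)
$- 108 \left(\left(j{\left(-11 \right)} - L\right) + q{\left(\frac{1}{12},4 \right)}\right) = - 108 \left(\left(-12 - 35\right) + \left(-9 + 4 + \frac{2}{12}\right)\right) = - 108 \left(\left(-12 - 35\right) + \left(-9 + 4 + 2 \cdot \frac{1}{12}\right)\right) = - 108 \left(-47 + \left(-9 + 4 + \frac{1}{6}\right)\right) = - 108 \left(-47 - \frac{29}{6}\right) = \left(-108\right) \left(- \frac{311}{6}\right) = 5598$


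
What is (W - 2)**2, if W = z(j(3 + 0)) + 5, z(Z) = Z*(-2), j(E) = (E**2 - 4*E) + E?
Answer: 9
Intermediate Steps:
j(E) = E**2 - 3*E
z(Z) = -2*Z
W = 5 (W = -2*(3 + 0)*(-3 + (3 + 0)) + 5 = -6*(-3 + 3) + 5 = -6*0 + 5 = -2*0 + 5 = 0 + 5 = 5)
(W - 2)**2 = (5 - 2)**2 = 3**2 = 9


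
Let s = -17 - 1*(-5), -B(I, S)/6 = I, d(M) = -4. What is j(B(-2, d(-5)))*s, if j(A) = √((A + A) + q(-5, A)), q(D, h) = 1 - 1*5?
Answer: -24*√5 ≈ -53.666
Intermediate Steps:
q(D, h) = -4 (q(D, h) = 1 - 5 = -4)
B(I, S) = -6*I
j(A) = √(-4 + 2*A) (j(A) = √((A + A) - 4) = √(2*A - 4) = √(-4 + 2*A))
s = -12 (s = -17 + 5 = -12)
j(B(-2, d(-5)))*s = √(-4 + 2*(-6*(-2)))*(-12) = √(-4 + 2*12)*(-12) = √(-4 + 24)*(-12) = √20*(-12) = (2*√5)*(-12) = -24*√5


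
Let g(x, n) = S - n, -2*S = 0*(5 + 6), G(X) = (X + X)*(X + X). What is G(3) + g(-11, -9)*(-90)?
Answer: -774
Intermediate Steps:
G(X) = 4*X² (G(X) = (2*X)*(2*X) = 4*X²)
S = 0 (S = -0*(5 + 6) = -0*11 = -½*0 = 0)
g(x, n) = -n (g(x, n) = 0 - n = -n)
G(3) + g(-11, -9)*(-90) = 4*3² - 1*(-9)*(-90) = 4*9 + 9*(-90) = 36 - 810 = -774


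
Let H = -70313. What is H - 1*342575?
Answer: -412888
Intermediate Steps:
H - 1*342575 = -70313 - 1*342575 = -70313 - 342575 = -412888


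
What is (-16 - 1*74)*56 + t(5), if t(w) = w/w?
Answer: -5039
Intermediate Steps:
t(w) = 1
(-16 - 1*74)*56 + t(5) = (-16 - 1*74)*56 + 1 = (-16 - 74)*56 + 1 = -90*56 + 1 = -5040 + 1 = -5039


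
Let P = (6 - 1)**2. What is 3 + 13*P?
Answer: 328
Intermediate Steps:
P = 25 (P = 5**2 = 25)
3 + 13*P = 3 + 13*25 = 3 + 325 = 328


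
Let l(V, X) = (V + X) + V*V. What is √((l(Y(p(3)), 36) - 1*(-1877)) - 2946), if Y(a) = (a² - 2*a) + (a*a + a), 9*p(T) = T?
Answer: I*√83681/9 ≈ 32.142*I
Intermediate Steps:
p(T) = T/9
Y(a) = -a + 2*a² (Y(a) = (a² - 2*a) + (a² + a) = (a² - 2*a) + (a + a²) = -a + 2*a²)
l(V, X) = V + X + V² (l(V, X) = (V + X) + V² = V + X + V²)
√((l(Y(p(3)), 36) - 1*(-1877)) - 2946) = √(((((⅑)*3)*(-1 + 2*((⅑)*3)) + 36 + (((⅑)*3)*(-1 + 2*((⅑)*3)))²) - 1*(-1877)) - 2946) = √((((-1 + 2*(⅓))/3 + 36 + ((-1 + 2*(⅓))/3)²) + 1877) - 2946) = √((((-1 + ⅔)/3 + 36 + ((-1 + ⅔)/3)²) + 1877) - 2946) = √((((⅓)*(-⅓) + 36 + ((⅓)*(-⅓))²) + 1877) - 2946) = √(((-⅑ + 36 + (-⅑)²) + 1877) - 2946) = √(((-⅑ + 36 + 1/81) + 1877) - 2946) = √((2908/81 + 1877) - 2946) = √(154945/81 - 2946) = √(-83681/81) = I*√83681/9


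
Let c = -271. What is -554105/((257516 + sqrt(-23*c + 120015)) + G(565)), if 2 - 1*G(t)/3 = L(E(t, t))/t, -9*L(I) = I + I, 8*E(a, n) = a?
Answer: -20547975453900/9549719590513 + 159582240*sqrt(31562)/9549719590513 ≈ -2.1487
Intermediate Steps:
E(a, n) = a/8
L(I) = -2*I/9 (L(I) = -(I + I)/9 = -2*I/9)
G(t) = 73/12 (G(t) = 6 - 3*(-t/36)/t = 6 - 3*(-1/36) = 6 + 1/12 = 73/12)
-554105/((257516 + sqrt(-23*c + 120015)) + G(565)) = -554105/((257516 + sqrt(-23*(-271) + 120015)) + 73/12) = -554105/((257516 + sqrt(6233 + 120015)) + 73/12) = -554105/((257516 + sqrt(126248)) + 73/12) = -554105/((257516 + 2*sqrt(31562)) + 73/12) = -554105/(3090265/12 + 2*sqrt(31562))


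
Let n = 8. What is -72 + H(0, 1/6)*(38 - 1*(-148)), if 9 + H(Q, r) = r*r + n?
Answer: -1517/6 ≈ -252.83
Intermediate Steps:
H(Q, r) = -1 + r² (H(Q, r) = -9 + (r*r + 8) = -9 + (r² + 8) = -9 + (8 + r²) = -1 + r²)
-72 + H(0, 1/6)*(38 - 1*(-148)) = -72 + (-1 + (1/6)²)*(38 - 1*(-148)) = -72 + (-1 + (⅙)²)*(38 + 148) = -72 + (-1 + 1/36)*186 = -72 - 35/36*186 = -72 - 1085/6 = -1517/6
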